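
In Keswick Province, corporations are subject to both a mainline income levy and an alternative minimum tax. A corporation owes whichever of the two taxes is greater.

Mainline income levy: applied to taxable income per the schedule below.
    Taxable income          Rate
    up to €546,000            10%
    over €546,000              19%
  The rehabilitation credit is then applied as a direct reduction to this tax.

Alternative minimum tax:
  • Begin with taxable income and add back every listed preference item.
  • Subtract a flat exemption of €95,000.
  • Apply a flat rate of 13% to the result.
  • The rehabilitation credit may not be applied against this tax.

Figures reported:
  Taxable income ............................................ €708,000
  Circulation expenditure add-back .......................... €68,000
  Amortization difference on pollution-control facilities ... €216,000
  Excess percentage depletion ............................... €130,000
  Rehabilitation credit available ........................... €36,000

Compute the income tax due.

€133,510

Alternative minimum tax:
  Adjusted income: €708,000 + €68,000 + €216,000 + €130,000 = €1,122,000
  Less exemption €95,000 → base €1,027,000
  €1,027,000 × 13% = €133,510

Mainline income levy:
  €546,000 × 10% = €54,600
  €162,000 × 19% = €30,780
  → €85,380
  Less rehabilitation credit €36,000 → €49,380

€133,510 > €49,380, so the alternative minimum tax is the binding amount.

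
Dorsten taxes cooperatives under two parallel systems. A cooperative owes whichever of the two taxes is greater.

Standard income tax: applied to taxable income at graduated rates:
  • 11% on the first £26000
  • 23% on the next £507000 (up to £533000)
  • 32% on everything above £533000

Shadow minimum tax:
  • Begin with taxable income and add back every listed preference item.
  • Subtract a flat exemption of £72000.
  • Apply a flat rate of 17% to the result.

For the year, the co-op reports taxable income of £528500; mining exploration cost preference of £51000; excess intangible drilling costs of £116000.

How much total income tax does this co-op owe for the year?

Standard income tax:
  £26000 × 11% = £2860
  £502500 × 23% = £115575
  → £118435

Shadow minimum tax:
  Adjusted income: £528500 + £51000 + £116000 = £695500
  Less exemption £72000 → base £623500
  £623500 × 17% = £105995

£118435 > £105995, so the standard income tax governs.

£118435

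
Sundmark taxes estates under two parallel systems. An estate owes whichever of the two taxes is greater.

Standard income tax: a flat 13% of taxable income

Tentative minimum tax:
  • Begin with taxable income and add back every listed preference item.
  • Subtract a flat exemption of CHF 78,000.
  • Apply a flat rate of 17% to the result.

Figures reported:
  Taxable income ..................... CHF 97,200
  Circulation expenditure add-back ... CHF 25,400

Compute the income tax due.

Tentative minimum tax:
  Adjusted income: CHF 97,200 + CHF 25,400 = CHF 122,600
  Less exemption CHF 78,000 → base CHF 44,600
  CHF 44,600 × 17% = CHF 7,582

Standard income tax:
  CHF 97,200 × 13% = CHF 12,636

CHF 12,636 > CHF 7,582, so the standard income tax governs.

CHF 12,636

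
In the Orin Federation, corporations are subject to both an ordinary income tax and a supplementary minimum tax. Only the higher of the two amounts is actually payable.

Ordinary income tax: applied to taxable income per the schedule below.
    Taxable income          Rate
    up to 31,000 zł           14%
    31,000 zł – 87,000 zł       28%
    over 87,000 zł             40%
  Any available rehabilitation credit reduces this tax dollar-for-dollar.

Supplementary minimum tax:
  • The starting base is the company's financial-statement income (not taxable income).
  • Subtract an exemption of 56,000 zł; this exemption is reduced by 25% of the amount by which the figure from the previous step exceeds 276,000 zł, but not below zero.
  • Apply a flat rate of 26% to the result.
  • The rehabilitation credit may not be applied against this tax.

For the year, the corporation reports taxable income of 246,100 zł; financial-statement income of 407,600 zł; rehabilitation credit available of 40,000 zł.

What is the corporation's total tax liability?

Supplementary minimum tax:
  Base (financial-statement income): 407,600 zł
  Exemption: 56,000 zł − 25% × (407,600 zł − 276,000 zł) = 56,000 zł − 32,900 zł = 23,100 zł
  Base: 407,600 zł − 23,100 zł = 384,500 zł
  384,500 zł × 26% = 99,970 zł

Ordinary income tax:
  31,000 zł × 14% = 4,340 zł
  56,000 zł × 28% = 15,680 zł
  159,100 zł × 40% = 63,640 zł
  → 83,660 zł
  Less rehabilitation credit 40,000 zł → 43,660 zł

99,970 zł > 43,660 zł, so the supplementary minimum tax is the binding amount.

99,970 zł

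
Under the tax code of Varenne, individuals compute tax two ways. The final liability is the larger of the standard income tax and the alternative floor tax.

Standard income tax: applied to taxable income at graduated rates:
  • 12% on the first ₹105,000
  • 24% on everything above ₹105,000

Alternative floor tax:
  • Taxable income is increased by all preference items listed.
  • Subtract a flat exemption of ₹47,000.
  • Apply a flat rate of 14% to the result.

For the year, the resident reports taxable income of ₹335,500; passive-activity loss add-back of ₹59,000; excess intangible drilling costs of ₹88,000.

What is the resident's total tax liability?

₹67,920

Alternative floor tax:
  Adjusted income: ₹335,500 + ₹59,000 + ₹88,000 = ₹482,500
  Less exemption ₹47,000 → base ₹435,500
  ₹435,500 × 14% = ₹60,970

Standard income tax:
  ₹105,000 × 12% = ₹12,600
  ₹230,500 × 24% = ₹55,320
  → ₹67,920

₹67,920 > ₹60,970, so the standard income tax governs.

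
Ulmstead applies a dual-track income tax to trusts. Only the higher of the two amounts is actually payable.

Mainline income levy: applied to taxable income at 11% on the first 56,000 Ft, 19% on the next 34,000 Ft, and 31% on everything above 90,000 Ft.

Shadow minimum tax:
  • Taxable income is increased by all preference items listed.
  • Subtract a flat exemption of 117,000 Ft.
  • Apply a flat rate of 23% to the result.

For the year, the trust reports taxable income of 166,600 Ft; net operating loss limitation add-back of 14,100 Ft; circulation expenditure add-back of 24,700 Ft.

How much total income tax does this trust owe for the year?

Mainline income levy:
  56,000 Ft × 11% = 6,160 Ft
  34,000 Ft × 19% = 6,460 Ft
  76,600 Ft × 31% = 23,746 Ft
  → 36,366 Ft

Shadow minimum tax:
  Adjusted income: 166,600 Ft + 14,100 Ft + 24,700 Ft = 205,400 Ft
  Less exemption 117,000 Ft → base 88,400 Ft
  88,400 Ft × 23% = 20,332 Ft

36,366 Ft > 20,332 Ft, so the mainline income levy governs.

36,366 Ft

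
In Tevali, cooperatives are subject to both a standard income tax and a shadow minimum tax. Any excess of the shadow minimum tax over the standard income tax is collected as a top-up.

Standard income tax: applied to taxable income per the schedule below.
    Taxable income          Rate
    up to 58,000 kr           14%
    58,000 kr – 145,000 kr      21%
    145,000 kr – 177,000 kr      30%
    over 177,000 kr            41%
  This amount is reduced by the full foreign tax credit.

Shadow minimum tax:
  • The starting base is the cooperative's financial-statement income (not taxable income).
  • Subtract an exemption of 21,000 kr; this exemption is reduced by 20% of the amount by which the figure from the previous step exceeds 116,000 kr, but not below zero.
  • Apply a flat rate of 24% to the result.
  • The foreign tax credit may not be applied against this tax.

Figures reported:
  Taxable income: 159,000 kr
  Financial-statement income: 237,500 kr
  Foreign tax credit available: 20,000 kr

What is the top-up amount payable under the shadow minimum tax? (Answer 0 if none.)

Standard income tax:
  58,000 kr × 14% = 8,120 kr
  87,000 kr × 21% = 18,270 kr
  14,000 kr × 30% = 4,200 kr
  → 30,590 kr
  Less foreign tax credit 20,000 kr → 10,590 kr

Shadow minimum tax:
  Base (financial-statement income): 237,500 kr
  Exemption: 20% × (237,500 kr − 116,000 kr) = 24,300 kr ≥ 21,000 kr, so the exemption is fully phased out
  Base: 237,500 kr − 0 kr = 237,500 kr
  237,500 kr × 24% = 57,000 kr

Excess of shadow minimum tax over standard income tax: 57,000 kr − 10,590 kr = 46,410 kr.

46,410 kr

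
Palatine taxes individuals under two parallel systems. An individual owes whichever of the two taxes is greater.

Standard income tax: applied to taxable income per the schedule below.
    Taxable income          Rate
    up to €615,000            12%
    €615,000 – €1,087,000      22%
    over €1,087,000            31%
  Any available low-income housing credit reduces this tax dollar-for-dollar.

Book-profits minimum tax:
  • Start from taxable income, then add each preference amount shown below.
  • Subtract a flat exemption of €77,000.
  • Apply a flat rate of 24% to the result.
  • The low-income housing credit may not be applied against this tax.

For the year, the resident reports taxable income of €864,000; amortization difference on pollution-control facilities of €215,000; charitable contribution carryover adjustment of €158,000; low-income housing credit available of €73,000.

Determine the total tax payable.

€278,400

Book-profits minimum tax:
  Adjusted income: €864,000 + €215,000 + €158,000 = €1,237,000
  Less exemption €77,000 → base €1,160,000
  €1,160,000 × 24% = €278,400

Standard income tax:
  €615,000 × 12% = €73,800
  €249,000 × 22% = €54,780
  → €128,580
  Less low-income housing credit €73,000 → €55,580

€278,400 > €55,580, so the book-profits minimum tax is the binding amount.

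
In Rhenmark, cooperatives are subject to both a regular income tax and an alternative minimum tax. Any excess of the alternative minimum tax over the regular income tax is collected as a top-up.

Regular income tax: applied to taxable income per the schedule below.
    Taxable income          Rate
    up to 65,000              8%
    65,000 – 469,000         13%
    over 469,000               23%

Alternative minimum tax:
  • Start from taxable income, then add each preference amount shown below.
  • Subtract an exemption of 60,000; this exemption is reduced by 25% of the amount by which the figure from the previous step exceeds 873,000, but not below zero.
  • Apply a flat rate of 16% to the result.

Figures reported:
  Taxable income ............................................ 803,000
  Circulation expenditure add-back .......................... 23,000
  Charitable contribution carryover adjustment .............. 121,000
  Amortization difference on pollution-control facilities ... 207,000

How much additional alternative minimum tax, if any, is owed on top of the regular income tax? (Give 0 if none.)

Regular income tax:
  65,000 × 8% = 5,200
  404,000 × 13% = 52,520
  334,000 × 23% = 76,820
  → 134,540

Alternative minimum tax:
  Adjusted income: 803,000 + 23,000 + 121,000 + 207,000 = 1,154,000
  Exemption: 25% × (1,154,000 − 873,000) = 70,250 ≥ 60,000, so the exemption is fully phased out
  Base: 1,154,000 − 0 = 1,154,000
  1,154,000 × 16% = 184,640

Excess of alternative minimum tax over regular income tax: 184,640 − 134,540 = 50,100.

50,100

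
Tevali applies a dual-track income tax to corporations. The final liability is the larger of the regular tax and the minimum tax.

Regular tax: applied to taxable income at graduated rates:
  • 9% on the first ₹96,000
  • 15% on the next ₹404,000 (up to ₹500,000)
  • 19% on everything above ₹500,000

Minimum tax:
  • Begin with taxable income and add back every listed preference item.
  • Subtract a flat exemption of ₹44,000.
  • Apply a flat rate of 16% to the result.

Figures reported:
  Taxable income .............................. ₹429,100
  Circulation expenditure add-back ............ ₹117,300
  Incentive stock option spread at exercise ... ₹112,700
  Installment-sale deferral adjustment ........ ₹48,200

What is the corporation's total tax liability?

₹106,128

Minimum tax:
  Adjusted income: ₹429,100 + ₹117,300 + ₹112,700 + ₹48,200 = ₹707,300
  Less exemption ₹44,000 → base ₹663,300
  ₹663,300 × 16% = ₹106,128

Regular tax:
  ₹96,000 × 9% = ₹8,640
  ₹333,100 × 15% = ₹49,965
  → ₹58,605

₹106,128 > ₹58,605, so the minimum tax is the binding amount.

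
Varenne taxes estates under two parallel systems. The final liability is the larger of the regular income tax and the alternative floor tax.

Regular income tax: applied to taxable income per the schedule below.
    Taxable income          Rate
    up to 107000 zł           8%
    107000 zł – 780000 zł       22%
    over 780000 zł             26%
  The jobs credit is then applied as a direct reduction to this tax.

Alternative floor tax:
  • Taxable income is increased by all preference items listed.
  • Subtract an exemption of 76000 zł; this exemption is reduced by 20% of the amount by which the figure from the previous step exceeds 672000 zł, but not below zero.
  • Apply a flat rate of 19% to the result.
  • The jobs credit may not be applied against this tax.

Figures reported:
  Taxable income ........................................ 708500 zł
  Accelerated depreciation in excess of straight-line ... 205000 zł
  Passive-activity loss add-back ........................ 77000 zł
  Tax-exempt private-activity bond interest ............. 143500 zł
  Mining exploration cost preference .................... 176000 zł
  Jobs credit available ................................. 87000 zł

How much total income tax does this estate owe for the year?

Regular income tax:
  107000 zł × 8% = 8560 zł
  601500 zł × 22% = 132330 zł
  → 140890 zł
  Less jobs credit 87000 zł → 53890 zł

Alternative floor tax:
  Adjusted income: 708500 zł + 205000 zł + 77000 zł + 143500 zł + 176000 zł = 1310000 zł
  Exemption: 20% × (1310000 zł − 672000 zł) = 127600 zł ≥ 76000 zł, so the exemption is fully phased out
  Base: 1310000 zł − 0 zł = 1310000 zł
  1310000 zł × 19% = 248900 zł

248900 zł > 53890 zł, so the alternative floor tax is the binding amount.

248900 zł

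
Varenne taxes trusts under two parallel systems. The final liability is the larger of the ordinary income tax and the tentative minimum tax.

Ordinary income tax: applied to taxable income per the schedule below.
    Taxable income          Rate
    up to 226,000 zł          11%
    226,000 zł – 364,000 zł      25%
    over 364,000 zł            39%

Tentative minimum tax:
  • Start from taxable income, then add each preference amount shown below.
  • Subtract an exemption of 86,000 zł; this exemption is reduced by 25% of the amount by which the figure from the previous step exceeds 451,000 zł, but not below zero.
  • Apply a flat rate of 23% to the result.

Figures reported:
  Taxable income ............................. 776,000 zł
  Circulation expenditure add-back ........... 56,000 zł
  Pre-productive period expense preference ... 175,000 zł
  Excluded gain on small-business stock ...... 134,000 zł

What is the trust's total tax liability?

262,430 zł

Ordinary income tax:
  226,000 zł × 11% = 24,860 zł
  138,000 zł × 25% = 34,500 zł
  412,000 zł × 39% = 160,680 zł
  → 220,040 zł

Tentative minimum tax:
  Adjusted income: 776,000 zł + 56,000 zł + 175,000 zł + 134,000 zł = 1,141,000 zł
  Exemption: 25% × (1,141,000 zł − 451,000 zł) = 172,500 zł ≥ 86,000 zł, so the exemption is fully phased out
  Base: 1,141,000 zł − 0 zł = 1,141,000 zł
  1,141,000 zł × 23% = 262,430 zł

262,430 zł > 220,040 zł, so the tentative minimum tax is the binding amount.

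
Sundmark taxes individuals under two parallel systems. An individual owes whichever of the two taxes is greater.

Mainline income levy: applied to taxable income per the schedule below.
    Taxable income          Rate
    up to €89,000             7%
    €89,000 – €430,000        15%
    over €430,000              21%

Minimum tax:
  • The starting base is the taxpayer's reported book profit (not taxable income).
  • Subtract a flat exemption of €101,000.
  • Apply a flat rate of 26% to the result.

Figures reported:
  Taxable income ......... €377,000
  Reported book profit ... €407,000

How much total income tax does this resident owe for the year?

Mainline income levy:
  €89,000 × 7% = €6,230
  €288,000 × 15% = €43,200
  → €49,430

Minimum tax:
  Base (reported book profit): €407,000
  Less exemption €101,000 → base €306,000
  €306,000 × 26% = €79,560

€79,560 > €49,430, so the minimum tax is the binding amount.

€79,560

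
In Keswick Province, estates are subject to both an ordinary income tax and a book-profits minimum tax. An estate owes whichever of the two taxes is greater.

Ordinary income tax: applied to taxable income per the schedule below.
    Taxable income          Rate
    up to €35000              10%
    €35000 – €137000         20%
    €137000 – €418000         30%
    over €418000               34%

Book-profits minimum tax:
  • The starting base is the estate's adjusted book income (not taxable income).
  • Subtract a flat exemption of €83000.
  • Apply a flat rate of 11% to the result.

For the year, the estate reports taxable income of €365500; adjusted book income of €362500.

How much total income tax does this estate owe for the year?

€92450

Book-profits minimum tax:
  Base (adjusted book income): €362500
  Less exemption €83000 → base €279500
  €279500 × 11% = €30745

Ordinary income tax:
  €35000 × 10% = €3500
  €102000 × 20% = €20400
  €228500 × 30% = €68550
  → €92450

€92450 > €30745, so the ordinary income tax governs.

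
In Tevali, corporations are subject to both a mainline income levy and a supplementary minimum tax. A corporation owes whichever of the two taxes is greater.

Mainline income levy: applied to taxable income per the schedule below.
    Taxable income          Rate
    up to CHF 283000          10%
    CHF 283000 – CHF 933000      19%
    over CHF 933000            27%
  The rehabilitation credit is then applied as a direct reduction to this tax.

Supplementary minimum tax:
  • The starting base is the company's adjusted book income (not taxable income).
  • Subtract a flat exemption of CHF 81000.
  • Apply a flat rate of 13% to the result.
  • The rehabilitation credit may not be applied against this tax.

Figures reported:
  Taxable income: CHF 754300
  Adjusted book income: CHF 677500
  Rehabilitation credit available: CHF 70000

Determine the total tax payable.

CHF 77545

Mainline income levy:
  CHF 283000 × 10% = CHF 28300
  CHF 471300 × 19% = CHF 89547
  → CHF 117847
  Less rehabilitation credit CHF 70000 → CHF 47847

Supplementary minimum tax:
  Base (adjusted book income): CHF 677500
  Less exemption CHF 81000 → base CHF 596500
  CHF 596500 × 13% = CHF 77545

CHF 77545 > CHF 47847, so the supplementary minimum tax is the binding amount.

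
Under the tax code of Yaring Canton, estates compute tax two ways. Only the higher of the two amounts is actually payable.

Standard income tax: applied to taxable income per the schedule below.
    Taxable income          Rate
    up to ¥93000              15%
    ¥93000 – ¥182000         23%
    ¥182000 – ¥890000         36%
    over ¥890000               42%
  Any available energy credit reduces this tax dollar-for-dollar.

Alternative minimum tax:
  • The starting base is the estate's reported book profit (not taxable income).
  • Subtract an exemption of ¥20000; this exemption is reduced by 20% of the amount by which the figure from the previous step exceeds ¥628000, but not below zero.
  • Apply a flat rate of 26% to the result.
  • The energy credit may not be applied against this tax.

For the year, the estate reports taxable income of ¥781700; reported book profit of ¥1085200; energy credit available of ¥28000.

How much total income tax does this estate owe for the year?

¥282152

Alternative minimum tax:
  Base (reported book profit): ¥1085200
  Exemption: 20% × (¥1085200 − ¥628000) = ¥91440 ≥ ¥20000, so the exemption is fully phased out
  Base: ¥1085200 − ¥0 = ¥1085200
  ¥1085200 × 26% = ¥282152

Standard income tax:
  ¥93000 × 15% = ¥13950
  ¥89000 × 23% = ¥20470
  ¥599700 × 36% = ¥215892
  → ¥250312
  Less energy credit ¥28000 → ¥222312

¥282152 > ¥222312, so the alternative minimum tax is the binding amount.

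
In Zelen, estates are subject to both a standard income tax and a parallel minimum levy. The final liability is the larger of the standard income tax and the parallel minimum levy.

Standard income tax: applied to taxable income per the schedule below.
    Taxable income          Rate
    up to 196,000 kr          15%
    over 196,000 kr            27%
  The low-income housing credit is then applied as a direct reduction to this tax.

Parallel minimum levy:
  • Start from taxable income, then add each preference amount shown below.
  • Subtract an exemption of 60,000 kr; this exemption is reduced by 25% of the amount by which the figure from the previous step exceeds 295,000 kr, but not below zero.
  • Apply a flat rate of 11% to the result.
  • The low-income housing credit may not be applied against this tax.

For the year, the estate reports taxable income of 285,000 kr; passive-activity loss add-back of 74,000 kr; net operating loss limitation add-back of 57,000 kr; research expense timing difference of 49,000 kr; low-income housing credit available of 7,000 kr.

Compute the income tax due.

49,225 kr

Standard income tax:
  196,000 kr × 15% = 29,400 kr
  89,000 kr × 27% = 24,030 kr
  → 53,430 kr
  Less low-income housing credit 7,000 kr → 46,430 kr

Parallel minimum levy:
  Adjusted income: 285,000 kr + 74,000 kr + 57,000 kr + 49,000 kr = 465,000 kr
  Exemption: 60,000 kr − 25% × (465,000 kr − 295,000 kr) = 60,000 kr − 42,500 kr = 17,500 kr
  Base: 465,000 kr − 17,500 kr = 447,500 kr
  447,500 kr × 11% = 49,225 kr

49,225 kr > 46,430 kr, so the parallel minimum levy is the binding amount.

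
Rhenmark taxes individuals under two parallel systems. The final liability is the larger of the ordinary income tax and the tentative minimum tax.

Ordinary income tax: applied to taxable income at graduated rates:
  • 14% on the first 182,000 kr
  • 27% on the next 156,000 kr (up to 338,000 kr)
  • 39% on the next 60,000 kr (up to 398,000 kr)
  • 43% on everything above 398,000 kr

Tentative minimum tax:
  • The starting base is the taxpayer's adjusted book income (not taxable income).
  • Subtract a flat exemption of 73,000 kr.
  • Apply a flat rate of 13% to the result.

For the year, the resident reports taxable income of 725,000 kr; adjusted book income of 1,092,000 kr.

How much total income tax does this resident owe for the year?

Tentative minimum tax:
  Base (adjusted book income): 1,092,000 kr
  Less exemption 73,000 kr → base 1,019,000 kr
  1,019,000 kr × 13% = 132,470 kr

Ordinary income tax:
  182,000 kr × 14% = 25,480 kr
  156,000 kr × 27% = 42,120 kr
  60,000 kr × 39% = 23,400 kr
  327,000 kr × 43% = 140,610 kr
  → 231,610 kr

231,610 kr > 132,470 kr, so the ordinary income tax governs.

231,610 kr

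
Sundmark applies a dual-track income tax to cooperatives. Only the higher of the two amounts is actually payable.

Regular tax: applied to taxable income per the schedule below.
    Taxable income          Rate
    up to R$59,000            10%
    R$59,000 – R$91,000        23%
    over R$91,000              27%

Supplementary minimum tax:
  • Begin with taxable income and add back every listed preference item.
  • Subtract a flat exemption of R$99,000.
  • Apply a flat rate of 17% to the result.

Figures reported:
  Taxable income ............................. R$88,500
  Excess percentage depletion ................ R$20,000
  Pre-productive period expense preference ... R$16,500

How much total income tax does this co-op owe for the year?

R$12,685

Regular tax:
  R$59,000 × 10% = R$5,900
  R$29,500 × 23% = R$6,785
  → R$12,685

Supplementary minimum tax:
  Adjusted income: R$88,500 + R$20,000 + R$16,500 = R$125,000
  Less exemption R$99,000 → base R$26,000
  R$26,000 × 17% = R$4,420

R$12,685 > R$4,420, so the regular tax governs.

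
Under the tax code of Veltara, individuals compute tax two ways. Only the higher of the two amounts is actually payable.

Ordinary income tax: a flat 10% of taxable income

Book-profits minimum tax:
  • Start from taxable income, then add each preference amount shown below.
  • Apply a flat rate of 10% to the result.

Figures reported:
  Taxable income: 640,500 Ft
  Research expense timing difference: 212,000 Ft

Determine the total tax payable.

85,250 Ft

Book-profits minimum tax:
  Adjusted income: 640,500 Ft + 212,000 Ft = 852,500 Ft
  852,500 Ft × 10% = 85,250 Ft

Ordinary income tax:
  640,500 Ft × 10% = 64,050 Ft

85,250 Ft > 64,050 Ft, so the book-profits minimum tax is the binding amount.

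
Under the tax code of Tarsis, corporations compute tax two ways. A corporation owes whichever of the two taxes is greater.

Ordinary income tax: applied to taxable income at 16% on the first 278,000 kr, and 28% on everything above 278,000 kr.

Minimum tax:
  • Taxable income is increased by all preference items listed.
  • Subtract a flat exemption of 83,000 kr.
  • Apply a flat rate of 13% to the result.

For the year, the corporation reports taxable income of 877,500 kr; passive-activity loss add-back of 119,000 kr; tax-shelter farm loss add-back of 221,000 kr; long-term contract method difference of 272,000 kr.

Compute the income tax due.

Ordinary income tax:
  278,000 kr × 16% = 44,480 kr
  599,500 kr × 28% = 167,860 kr
  → 212,340 kr

Minimum tax:
  Adjusted income: 877,500 kr + 119,000 kr + 221,000 kr + 272,000 kr = 1,489,500 kr
  Less exemption 83,000 kr → base 1,406,500 kr
  1,406,500 kr × 13% = 182,845 kr

212,340 kr > 182,845 kr, so the ordinary income tax governs.

212,340 kr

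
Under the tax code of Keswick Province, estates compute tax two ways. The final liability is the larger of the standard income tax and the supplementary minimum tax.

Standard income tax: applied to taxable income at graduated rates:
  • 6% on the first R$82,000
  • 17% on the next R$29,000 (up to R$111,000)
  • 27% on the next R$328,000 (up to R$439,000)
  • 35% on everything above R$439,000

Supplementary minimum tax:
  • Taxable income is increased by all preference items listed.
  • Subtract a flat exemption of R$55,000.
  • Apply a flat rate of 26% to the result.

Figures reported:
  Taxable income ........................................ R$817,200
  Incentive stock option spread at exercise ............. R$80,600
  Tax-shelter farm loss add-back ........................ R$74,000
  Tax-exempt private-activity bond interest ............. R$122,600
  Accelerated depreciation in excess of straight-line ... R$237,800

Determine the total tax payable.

Supplementary minimum tax:
  Adjusted income: R$817,200 + R$80,600 + R$74,000 + R$122,600 + R$237,800 = R$1,332,200
  Less exemption R$55,000 → base R$1,277,200
  R$1,277,200 × 26% = R$332,072

Standard income tax:
  R$82,000 × 6% = R$4,920
  R$29,000 × 17% = R$4,930
  R$328,000 × 27% = R$88,560
  R$378,200 × 35% = R$132,370
  → R$230,780

R$332,072 > R$230,780, so the supplementary minimum tax is the binding amount.

R$332,072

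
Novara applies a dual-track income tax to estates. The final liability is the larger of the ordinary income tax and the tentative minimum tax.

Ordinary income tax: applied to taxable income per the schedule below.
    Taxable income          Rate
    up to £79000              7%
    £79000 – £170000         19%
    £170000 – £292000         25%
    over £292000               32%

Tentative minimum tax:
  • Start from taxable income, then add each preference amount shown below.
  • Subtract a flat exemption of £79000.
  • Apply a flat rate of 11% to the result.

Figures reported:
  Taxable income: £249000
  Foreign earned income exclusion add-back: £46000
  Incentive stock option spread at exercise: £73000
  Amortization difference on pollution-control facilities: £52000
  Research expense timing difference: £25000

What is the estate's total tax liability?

£42570

Ordinary income tax:
  £79000 × 7% = £5530
  £91000 × 19% = £17290
  £79000 × 25% = £19750
  → £42570

Tentative minimum tax:
  Adjusted income: £249000 + £46000 + £73000 + £52000 + £25000 = £445000
  Less exemption £79000 → base £366000
  £366000 × 11% = £40260

£42570 > £40260, so the ordinary income tax governs.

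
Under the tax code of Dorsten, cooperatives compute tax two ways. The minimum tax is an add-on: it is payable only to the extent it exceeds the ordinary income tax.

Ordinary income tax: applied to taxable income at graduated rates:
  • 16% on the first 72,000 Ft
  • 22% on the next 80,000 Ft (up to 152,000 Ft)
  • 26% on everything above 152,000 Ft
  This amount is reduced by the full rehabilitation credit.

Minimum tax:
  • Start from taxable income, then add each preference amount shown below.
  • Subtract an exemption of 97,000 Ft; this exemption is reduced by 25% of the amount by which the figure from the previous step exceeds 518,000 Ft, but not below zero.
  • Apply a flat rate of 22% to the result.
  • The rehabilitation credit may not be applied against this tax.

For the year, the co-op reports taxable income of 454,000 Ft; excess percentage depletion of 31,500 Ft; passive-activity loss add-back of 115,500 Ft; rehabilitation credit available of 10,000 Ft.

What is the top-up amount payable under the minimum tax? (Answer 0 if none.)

17,805 Ft

Minimum tax:
  Adjusted income: 454,000 Ft + 31,500 Ft + 115,500 Ft = 601,000 Ft
  Exemption: 97,000 Ft − 25% × (601,000 Ft − 518,000 Ft) = 97,000 Ft − 20,750 Ft = 76,250 Ft
  Base: 601,000 Ft − 76,250 Ft = 524,750 Ft
  524,750 Ft × 22% = 115,445 Ft

Ordinary income tax:
  72,000 Ft × 16% = 11,520 Ft
  80,000 Ft × 22% = 17,600 Ft
  302,000 Ft × 26% = 78,520 Ft
  → 107,640 Ft
  Less rehabilitation credit 10,000 Ft → 97,640 Ft

Excess of minimum tax over ordinary income tax: 115,445 Ft − 97,640 Ft = 17,805 Ft.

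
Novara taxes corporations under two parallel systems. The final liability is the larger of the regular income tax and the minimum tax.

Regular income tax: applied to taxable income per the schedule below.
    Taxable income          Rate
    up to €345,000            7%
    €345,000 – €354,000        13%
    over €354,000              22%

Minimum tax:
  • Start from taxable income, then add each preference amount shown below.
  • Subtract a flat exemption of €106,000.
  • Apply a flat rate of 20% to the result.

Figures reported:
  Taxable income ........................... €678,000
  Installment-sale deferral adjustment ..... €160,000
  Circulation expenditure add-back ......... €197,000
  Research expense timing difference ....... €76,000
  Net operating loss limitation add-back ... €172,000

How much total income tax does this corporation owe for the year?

€235,400

Regular income tax:
  €345,000 × 7% = €24,150
  €9,000 × 13% = €1,170
  €324,000 × 22% = €71,280
  → €96,600

Minimum tax:
  Adjusted income: €678,000 + €160,000 + €197,000 + €76,000 + €172,000 = €1,283,000
  Less exemption €106,000 → base €1,177,000
  €1,177,000 × 20% = €235,400

€235,400 > €96,600, so the minimum tax is the binding amount.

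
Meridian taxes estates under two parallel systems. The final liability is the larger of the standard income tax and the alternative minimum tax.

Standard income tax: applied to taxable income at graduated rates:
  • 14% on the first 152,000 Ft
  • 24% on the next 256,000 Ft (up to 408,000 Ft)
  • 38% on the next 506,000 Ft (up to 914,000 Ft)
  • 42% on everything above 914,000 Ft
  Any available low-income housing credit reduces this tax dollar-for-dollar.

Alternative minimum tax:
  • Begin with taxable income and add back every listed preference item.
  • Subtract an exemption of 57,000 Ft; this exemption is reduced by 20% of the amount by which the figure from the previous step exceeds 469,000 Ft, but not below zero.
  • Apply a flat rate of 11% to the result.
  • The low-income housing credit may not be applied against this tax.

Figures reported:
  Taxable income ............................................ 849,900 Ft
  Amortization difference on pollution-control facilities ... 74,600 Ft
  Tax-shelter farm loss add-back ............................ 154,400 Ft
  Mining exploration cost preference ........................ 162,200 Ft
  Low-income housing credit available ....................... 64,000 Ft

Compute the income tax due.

Standard income tax:
  152,000 Ft × 14% = 21,280 Ft
  256,000 Ft × 24% = 61,440 Ft
  441,900 Ft × 38% = 167,922 Ft
  → 250,642 Ft
  Less low-income housing credit 64,000 Ft → 186,642 Ft

Alternative minimum tax:
  Adjusted income: 849,900 Ft + 74,600 Ft + 154,400 Ft + 162,200 Ft = 1,241,100 Ft
  Exemption: 20% × (1,241,100 Ft − 469,000 Ft) = 154,420 Ft ≥ 57,000 Ft, so the exemption is fully phased out
  Base: 1,241,100 Ft − 0 Ft = 1,241,100 Ft
  1,241,100 Ft × 11% = 136,521 Ft

186,642 Ft > 136,521 Ft, so the standard income tax governs.

186,642 Ft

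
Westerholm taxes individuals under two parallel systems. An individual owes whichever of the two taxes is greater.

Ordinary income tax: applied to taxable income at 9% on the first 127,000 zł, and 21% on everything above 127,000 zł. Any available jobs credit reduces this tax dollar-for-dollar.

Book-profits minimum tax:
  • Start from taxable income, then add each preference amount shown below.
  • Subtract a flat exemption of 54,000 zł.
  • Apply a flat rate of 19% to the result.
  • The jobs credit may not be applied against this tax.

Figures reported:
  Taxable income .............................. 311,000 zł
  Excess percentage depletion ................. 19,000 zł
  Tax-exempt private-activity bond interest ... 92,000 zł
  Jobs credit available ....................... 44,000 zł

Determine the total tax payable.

69,920 zł

Book-profits minimum tax:
  Adjusted income: 311,000 zł + 19,000 zł + 92,000 zł = 422,000 zł
  Less exemption 54,000 zł → base 368,000 zł
  368,000 zł × 19% = 69,920 zł

Ordinary income tax:
  127,000 zł × 9% = 11,430 zł
  184,000 zł × 21% = 38,640 zł
  → 50,070 zł
  Less jobs credit 44,000 zł → 6,070 zł

69,920 zł > 6,070 zł, so the book-profits minimum tax is the binding amount.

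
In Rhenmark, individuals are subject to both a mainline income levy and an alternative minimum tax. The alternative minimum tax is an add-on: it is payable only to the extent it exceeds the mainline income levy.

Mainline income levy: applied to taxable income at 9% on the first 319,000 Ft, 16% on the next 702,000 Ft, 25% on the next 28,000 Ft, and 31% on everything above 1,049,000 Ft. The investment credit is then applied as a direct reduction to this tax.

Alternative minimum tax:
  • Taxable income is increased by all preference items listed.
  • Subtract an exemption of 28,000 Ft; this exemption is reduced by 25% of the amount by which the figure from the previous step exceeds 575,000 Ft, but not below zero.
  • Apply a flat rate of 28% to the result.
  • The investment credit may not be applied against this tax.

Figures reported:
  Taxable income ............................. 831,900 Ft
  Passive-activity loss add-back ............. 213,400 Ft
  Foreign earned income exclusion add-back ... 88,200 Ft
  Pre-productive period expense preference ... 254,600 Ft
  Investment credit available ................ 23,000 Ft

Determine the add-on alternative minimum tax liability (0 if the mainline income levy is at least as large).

300,894 Ft

Alternative minimum tax:
  Adjusted income: 831,900 Ft + 213,400 Ft + 88,200 Ft + 254,600 Ft = 1,388,100 Ft
  Exemption: 25% × (1,388,100 Ft − 575,000 Ft) = 203,275 Ft ≥ 28,000 Ft, so the exemption is fully phased out
  Base: 1,388,100 Ft − 0 Ft = 1,388,100 Ft
  1,388,100 Ft × 28% = 388,668 Ft

Mainline income levy:
  319,000 Ft × 9% = 28,710 Ft
  512,900 Ft × 16% = 82,064 Ft
  → 110,774 Ft
  Less investment credit 23,000 Ft → 87,774 Ft

Excess of alternative minimum tax over mainline income levy: 388,668 Ft − 87,774 Ft = 300,894 Ft.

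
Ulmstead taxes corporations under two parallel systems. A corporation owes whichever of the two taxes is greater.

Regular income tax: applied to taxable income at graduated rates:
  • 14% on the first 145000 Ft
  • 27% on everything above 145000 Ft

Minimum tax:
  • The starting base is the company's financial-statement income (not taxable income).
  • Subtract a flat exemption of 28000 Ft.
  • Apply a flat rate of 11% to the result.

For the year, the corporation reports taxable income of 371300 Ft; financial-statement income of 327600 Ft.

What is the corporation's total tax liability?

Minimum tax:
  Base (financial-statement income): 327600 Ft
  Less exemption 28000 Ft → base 299600 Ft
  299600 Ft × 11% = 32956 Ft

Regular income tax:
  145000 Ft × 14% = 20300 Ft
  226300 Ft × 27% = 61101 Ft
  → 81401 Ft

81401 Ft > 32956 Ft, so the regular income tax governs.

81401 Ft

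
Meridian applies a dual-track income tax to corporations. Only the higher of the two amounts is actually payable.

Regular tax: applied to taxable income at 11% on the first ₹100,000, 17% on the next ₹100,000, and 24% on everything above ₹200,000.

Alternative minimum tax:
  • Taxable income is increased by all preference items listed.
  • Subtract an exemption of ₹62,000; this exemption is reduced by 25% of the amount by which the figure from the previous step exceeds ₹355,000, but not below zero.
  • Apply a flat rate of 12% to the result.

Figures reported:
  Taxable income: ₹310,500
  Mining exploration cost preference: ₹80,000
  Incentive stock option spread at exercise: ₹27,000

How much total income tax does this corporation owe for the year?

₹54,520

Regular tax:
  ₹100,000 × 11% = ₹11,000
  ₹100,000 × 17% = ₹17,000
  ₹110,500 × 24% = ₹26,520
  → ₹54,520

Alternative minimum tax:
  Adjusted income: ₹310,500 + ₹80,000 + ₹27,000 = ₹417,500
  Exemption: ₹62,000 − 25% × (₹417,500 − ₹355,000) = ₹62,000 − ₹15,625 = ₹46,375
  Base: ₹417,500 − ₹46,375 = ₹371,125
  ₹371,125 × 12% = ₹44,535

₹54,520 > ₹44,535, so the regular tax governs.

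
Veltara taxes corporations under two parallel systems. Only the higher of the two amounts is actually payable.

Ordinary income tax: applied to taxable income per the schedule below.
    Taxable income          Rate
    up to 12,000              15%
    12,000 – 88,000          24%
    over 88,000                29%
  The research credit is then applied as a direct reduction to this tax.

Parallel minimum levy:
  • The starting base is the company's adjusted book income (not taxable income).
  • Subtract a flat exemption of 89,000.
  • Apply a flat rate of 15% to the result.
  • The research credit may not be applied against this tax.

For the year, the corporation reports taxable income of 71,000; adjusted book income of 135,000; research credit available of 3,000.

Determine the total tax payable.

12,960

Ordinary income tax:
  12,000 × 15% = 1,800
  59,000 × 24% = 14,160
  → 15,960
  Less research credit 3,000 → 12,960

Parallel minimum levy:
  Base (adjusted book income): 135,000
  Less exemption 89,000 → base 46,000
  46,000 × 15% = 6,900

12,960 > 6,900, so the ordinary income tax governs.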